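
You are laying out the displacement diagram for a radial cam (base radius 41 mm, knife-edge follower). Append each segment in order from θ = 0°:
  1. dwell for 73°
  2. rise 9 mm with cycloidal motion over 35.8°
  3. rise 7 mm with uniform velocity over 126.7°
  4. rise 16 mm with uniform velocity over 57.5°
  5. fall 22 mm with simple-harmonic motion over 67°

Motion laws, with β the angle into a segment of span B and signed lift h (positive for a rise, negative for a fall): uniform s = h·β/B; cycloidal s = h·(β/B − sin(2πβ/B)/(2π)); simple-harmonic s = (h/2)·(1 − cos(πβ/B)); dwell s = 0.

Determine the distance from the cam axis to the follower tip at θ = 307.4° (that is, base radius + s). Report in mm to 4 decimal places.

seg 1 [0°–73°] dwell: s stays 0.0000
seg 2 [73°–108.8°] cycloidal, h=9: full span → s += 9 → s = 9.0000
seg 3 [108.8°–235.5°] uniform, h=7: full span → s += 7 → s = 16.0000
seg 4 [235.5°–293°] uniform, h=16: full span → s += 16 → s = 32.0000
seg 5 [293°–360°] simple-harmonic, h=-22: θ=307.4° here. β=14.4, B=67. -22/2·(1 − cos(π·0.2149)) = -2.4137 → s = 29.5863
radial distance = base radius + s = 41 + 29.5863 = 70.5863

70.5863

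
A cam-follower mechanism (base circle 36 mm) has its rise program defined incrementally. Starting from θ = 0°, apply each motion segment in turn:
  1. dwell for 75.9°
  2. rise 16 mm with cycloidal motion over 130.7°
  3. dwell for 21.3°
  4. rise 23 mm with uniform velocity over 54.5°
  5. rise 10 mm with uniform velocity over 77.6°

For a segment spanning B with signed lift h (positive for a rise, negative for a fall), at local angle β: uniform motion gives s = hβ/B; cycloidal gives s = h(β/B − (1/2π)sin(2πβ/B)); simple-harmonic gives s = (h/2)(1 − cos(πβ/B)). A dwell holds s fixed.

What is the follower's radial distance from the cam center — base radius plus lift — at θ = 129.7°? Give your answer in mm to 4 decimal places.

seg 1 [0°–75.9°] dwell: s stays 0.0000
seg 2 [75.9°–206.6°] cycloidal, h=16: θ=129.7° here. β=53.8, B=130.7. 16·(0.4116 − sin(2π·0.4116)/(2π)) = 5.2437 → s = 5.2437
radial distance = base radius + s = 36 + 5.2437 = 41.2437

41.2437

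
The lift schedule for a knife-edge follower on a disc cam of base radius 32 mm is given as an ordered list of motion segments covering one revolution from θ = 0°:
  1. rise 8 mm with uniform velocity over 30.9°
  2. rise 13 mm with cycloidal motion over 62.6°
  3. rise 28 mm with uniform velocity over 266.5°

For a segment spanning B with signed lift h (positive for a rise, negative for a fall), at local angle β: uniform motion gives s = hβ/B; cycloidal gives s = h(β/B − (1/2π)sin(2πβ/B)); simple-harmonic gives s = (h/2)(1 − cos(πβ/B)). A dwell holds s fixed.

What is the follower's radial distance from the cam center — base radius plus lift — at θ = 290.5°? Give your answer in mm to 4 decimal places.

seg 1 [0°–30.9°] uniform, h=8: full span → s += 8 → s = 8.0000
seg 2 [30.9°–93.5°] cycloidal, h=13: full span → s += 13 → s = 21.0000
seg 3 [93.5°–360°] uniform, h=28: θ=290.5° here. β=197, B=266.5. 28·197/266.5 = 20.6979 → s = 41.6979
radial distance = base radius + s = 32 + 41.6979 = 73.6979

73.6979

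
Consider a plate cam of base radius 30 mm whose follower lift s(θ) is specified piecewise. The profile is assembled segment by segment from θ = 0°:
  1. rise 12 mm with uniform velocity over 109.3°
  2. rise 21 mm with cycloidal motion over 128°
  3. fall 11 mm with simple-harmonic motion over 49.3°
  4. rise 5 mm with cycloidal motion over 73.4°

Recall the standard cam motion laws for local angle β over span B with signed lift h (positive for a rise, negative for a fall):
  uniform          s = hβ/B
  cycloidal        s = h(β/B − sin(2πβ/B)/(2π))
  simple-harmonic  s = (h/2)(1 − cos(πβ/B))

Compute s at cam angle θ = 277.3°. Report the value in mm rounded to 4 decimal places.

seg 1 [0°–109.3°] uniform, h=12: full span → s += 12 → s = 12.0000
seg 2 [109.3°–237.3°] cycloidal, h=21: full span → s += 21 → s = 33.0000
seg 3 [237.3°–286.6°] simple-harmonic, h=-11: θ=277.3° here. β=40, B=49.3. -11/2·(1 − cos(π·0.8114)) = -10.0621 → s = 22.9379

22.9379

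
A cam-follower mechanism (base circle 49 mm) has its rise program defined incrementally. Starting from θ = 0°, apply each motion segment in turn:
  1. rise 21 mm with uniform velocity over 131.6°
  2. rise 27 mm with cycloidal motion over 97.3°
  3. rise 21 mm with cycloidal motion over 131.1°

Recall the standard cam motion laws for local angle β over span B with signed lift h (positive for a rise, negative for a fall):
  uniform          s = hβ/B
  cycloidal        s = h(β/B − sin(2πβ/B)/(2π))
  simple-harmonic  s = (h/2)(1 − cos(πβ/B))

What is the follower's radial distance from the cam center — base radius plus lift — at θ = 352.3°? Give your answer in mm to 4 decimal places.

seg 1 [0°–131.6°] uniform, h=21: full span → s += 21 → s = 21.0000
seg 2 [131.6°–228.9°] cycloidal, h=27: full span → s += 27 → s = 48.0000
seg 3 [228.9°–360°] cycloidal, h=21: θ=352.3° here. β=123.4, B=131.1. 21·(0.9413 − sin(2π·0.9413)/(2π)) = 20.9722 → s = 68.9722
radial distance = base radius + s = 49 + 68.9722 = 117.9722

117.9722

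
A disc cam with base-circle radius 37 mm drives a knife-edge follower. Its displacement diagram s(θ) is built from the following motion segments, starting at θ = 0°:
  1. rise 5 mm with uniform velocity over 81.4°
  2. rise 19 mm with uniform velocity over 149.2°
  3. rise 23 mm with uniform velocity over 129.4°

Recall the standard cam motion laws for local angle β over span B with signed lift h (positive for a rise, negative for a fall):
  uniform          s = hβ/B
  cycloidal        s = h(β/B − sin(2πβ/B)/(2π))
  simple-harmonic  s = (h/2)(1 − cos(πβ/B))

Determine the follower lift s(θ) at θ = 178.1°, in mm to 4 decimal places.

seg 1 [0°–81.4°] uniform, h=5: full span → s += 5 → s = 5.0000
seg 2 [81.4°–230.6°] uniform, h=19: θ=178.1° here. β=96.7, B=149.2. 19·96.7/149.2 = 12.3143 → s = 17.3143

17.3143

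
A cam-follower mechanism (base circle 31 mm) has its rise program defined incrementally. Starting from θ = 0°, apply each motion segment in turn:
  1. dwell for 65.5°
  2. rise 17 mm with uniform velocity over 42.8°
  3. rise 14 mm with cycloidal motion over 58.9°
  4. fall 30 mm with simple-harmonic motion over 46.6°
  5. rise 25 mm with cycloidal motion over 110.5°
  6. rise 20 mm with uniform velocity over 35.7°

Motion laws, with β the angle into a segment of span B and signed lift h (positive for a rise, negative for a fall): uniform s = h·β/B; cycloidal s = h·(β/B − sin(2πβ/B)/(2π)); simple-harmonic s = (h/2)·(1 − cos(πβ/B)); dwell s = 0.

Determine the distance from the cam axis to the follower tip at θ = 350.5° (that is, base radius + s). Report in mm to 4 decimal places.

seg 1 [0°–65.5°] dwell: s stays 0.0000
seg 2 [65.5°–108.3°] uniform, h=17: full span → s += 17 → s = 17.0000
seg 3 [108.3°–167.2°] cycloidal, h=14: full span → s += 14 → s = 31.0000
seg 4 [167.2°–213.8°] simple-harmonic, h=-30: full span → s += -30 → s = 1.0000
seg 5 [213.8°–324.3°] cycloidal, h=25: full span → s += 25 → s = 26.0000
seg 6 [324.3°–360°] uniform, h=20: θ=350.5° here. β=26.2, B=35.7. 20·26.2/35.7 = 14.6779 → s = 40.6779
radial distance = base radius + s = 31 + 40.6779 = 71.6779

71.6779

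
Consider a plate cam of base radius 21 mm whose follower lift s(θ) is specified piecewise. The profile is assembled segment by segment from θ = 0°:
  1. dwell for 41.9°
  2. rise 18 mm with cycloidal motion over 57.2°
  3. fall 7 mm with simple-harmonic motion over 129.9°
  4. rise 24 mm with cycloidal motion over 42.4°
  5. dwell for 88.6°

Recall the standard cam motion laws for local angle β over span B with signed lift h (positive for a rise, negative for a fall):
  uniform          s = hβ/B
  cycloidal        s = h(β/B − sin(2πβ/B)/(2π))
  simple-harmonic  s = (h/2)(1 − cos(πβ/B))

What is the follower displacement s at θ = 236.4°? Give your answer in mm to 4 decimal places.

seg 1 [0°–41.9°] dwell: s stays 0.0000
seg 2 [41.9°–99.1°] cycloidal, h=18: full span → s += 18 → s = 18.0000
seg 3 [99.1°–229°] simple-harmonic, h=-7: full span → s += -7 → s = 11.0000
seg 4 [229°–271.4°] cycloidal, h=24: θ=236.4° here. β=7.4, B=42.4. 24·(0.1745 − sin(2π·0.1745)/(2π)) = 0.7904 → s = 11.7904

11.7904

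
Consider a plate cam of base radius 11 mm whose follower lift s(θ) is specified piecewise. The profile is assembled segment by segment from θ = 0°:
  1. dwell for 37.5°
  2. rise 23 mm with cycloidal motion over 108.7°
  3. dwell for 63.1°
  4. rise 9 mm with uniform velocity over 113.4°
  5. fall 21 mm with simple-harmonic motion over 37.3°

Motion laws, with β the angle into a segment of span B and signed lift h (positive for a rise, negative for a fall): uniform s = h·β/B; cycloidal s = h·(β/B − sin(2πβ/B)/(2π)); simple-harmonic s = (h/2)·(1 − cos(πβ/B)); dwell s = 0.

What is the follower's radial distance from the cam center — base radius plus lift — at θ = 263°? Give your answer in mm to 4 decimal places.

seg 1 [0°–37.5°] dwell: s stays 0.0000
seg 2 [37.5°–146.2°] cycloidal, h=23: full span → s += 23 → s = 23.0000
seg 3 [146.2°–209.3°] dwell: s stays 23.0000
seg 4 [209.3°–322.7°] uniform, h=9: θ=263° here. β=53.7, B=113.4. 9·53.7/113.4 = 4.2619 → s = 27.2619
radial distance = base radius + s = 11 + 27.2619 = 38.2619

38.2619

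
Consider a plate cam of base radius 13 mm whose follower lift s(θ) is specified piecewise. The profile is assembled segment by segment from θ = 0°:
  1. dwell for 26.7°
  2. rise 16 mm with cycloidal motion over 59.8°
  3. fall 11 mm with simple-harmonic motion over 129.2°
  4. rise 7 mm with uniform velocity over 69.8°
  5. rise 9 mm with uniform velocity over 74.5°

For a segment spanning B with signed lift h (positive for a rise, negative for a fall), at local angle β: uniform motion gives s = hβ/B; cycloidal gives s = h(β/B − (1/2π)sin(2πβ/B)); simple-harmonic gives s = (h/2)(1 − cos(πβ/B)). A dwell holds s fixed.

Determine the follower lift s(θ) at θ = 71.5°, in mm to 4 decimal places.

seg 1 [0°–26.7°] dwell: s stays 0.0000
seg 2 [26.7°–86.5°] cycloidal, h=16: θ=71.5° here. β=44.8, B=59.8. 16·(0.7492 − sin(2π·0.7492)/(2π)) = 14.5331 → s = 14.5331

14.5331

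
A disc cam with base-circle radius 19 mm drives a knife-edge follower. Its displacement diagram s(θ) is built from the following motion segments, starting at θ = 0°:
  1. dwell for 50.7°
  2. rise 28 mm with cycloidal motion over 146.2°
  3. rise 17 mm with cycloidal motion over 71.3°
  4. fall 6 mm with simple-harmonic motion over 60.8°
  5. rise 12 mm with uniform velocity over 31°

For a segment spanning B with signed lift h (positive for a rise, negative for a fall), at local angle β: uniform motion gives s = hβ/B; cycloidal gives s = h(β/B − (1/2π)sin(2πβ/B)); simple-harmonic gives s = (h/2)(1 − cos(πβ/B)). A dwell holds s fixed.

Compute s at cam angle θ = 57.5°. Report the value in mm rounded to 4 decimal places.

seg 1 [0°–50.7°] dwell: s stays 0.0000
seg 2 [50.7°–196.9°] cycloidal, h=28: θ=57.5° here. β=6.8, B=146.2. 28·(0.0465 − sin(2π·0.0465)/(2π)) = 0.0185 → s = 0.0185

0.0185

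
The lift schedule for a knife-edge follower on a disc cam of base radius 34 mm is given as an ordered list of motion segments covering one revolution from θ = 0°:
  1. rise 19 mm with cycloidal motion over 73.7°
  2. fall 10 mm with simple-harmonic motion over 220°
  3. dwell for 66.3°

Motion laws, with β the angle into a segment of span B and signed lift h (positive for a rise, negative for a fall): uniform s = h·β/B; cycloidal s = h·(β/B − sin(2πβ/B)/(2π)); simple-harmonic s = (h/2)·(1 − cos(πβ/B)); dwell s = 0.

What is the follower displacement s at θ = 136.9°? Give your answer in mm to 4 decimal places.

seg 1 [0°–73.7°] cycloidal, h=19: full span → s += 19 → s = 19.0000
seg 2 [73.7°–293.7°] simple-harmonic, h=-10: θ=136.9° here. β=63.2, B=220. -10/2·(1 − cos(π·0.2873)) = -1.9017 → s = 17.0983

17.0983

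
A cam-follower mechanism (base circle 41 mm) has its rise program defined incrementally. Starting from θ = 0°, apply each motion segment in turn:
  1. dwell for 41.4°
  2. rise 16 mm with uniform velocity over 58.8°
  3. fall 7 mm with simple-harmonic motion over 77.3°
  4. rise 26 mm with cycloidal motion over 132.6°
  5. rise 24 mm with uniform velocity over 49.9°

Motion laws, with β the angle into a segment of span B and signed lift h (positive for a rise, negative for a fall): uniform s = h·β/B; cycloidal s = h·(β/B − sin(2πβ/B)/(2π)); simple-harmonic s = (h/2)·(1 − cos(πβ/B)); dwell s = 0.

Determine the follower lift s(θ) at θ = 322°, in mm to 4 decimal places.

seg 1 [0°–41.4°] dwell: s stays 0.0000
seg 2 [41.4°–100.2°] uniform, h=16: full span → s += 16 → s = 16.0000
seg 3 [100.2°–177.5°] simple-harmonic, h=-7: full span → s += -7 → s = 9.0000
seg 4 [177.5°–310.1°] cycloidal, h=26: full span → s += 26 → s = 35.0000
seg 5 [310.1°–360°] uniform, h=24: θ=322° here. β=11.9, B=49.9. 24·11.9/49.9 = 5.7234 → s = 40.7234

40.7234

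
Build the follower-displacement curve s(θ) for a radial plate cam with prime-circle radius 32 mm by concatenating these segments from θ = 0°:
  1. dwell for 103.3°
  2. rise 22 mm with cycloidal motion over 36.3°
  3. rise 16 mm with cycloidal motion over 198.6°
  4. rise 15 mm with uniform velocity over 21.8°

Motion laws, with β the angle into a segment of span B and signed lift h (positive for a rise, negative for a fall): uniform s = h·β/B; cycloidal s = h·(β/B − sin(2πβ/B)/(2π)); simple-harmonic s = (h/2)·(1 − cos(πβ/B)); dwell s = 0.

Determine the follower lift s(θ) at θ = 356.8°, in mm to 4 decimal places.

seg 1 [0°–103.3°] dwell: s stays 0.0000
seg 2 [103.3°–139.6°] cycloidal, h=22: full span → s += 22 → s = 22.0000
seg 3 [139.6°–338.2°] cycloidal, h=16: full span → s += 16 → s = 38.0000
seg 4 [338.2°–360°] uniform, h=15: θ=356.8° here. β=18.6, B=21.8. 15·18.6/21.8 = 12.7982 → s = 50.7982

50.7982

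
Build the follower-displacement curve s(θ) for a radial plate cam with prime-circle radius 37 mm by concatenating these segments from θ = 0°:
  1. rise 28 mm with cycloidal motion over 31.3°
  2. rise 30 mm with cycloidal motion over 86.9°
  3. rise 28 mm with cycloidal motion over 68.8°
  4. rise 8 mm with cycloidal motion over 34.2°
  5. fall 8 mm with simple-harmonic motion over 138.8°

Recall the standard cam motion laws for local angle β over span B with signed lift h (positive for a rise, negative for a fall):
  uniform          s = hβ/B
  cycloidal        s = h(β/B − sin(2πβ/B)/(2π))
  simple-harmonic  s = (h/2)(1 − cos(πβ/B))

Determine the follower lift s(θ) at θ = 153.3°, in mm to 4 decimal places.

seg 1 [0°–31.3°] cycloidal, h=28: full span → s += 28 → s = 28.0000
seg 2 [31.3°–118.2°] cycloidal, h=30: full span → s += 30 → s = 58.0000
seg 3 [118.2°–187°] cycloidal, h=28: θ=153.3° here. β=35.1, B=68.8. 28·(0.5102 − sin(2π·0.5102)/(2π)) = 14.5696 → s = 72.5696

72.5696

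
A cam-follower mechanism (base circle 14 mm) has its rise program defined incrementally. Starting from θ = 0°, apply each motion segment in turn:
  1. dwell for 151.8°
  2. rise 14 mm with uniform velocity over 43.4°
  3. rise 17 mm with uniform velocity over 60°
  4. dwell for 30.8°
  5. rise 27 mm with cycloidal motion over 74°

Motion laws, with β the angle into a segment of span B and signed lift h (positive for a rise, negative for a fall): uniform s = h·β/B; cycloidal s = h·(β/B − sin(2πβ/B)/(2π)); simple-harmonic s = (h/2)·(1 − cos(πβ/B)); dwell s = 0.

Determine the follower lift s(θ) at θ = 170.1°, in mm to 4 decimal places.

seg 1 [0°–151.8°] dwell: s stays 0.0000
seg 2 [151.8°–195.2°] uniform, h=14: θ=170.1° here. β=18.3, B=43.4. 14·18.3/43.4 = 5.9032 → s = 5.9032

5.9032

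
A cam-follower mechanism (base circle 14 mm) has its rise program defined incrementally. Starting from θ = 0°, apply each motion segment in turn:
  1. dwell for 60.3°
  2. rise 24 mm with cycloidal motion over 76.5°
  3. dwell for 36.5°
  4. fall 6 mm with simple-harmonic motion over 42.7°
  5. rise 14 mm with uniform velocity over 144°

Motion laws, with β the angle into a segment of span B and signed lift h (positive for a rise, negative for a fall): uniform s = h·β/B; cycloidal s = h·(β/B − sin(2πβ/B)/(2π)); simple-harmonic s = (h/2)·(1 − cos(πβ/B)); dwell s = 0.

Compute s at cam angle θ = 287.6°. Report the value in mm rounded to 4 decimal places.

seg 1 [0°–60.3°] dwell: s stays 0.0000
seg 2 [60.3°–136.8°] cycloidal, h=24: full span → s += 24 → s = 24.0000
seg 3 [136.8°–173.3°] dwell: s stays 24.0000
seg 4 [173.3°–216°] simple-harmonic, h=-6: full span → s += -6 → s = 18.0000
seg 5 [216°–360°] uniform, h=14: θ=287.6° here. β=71.6, B=144. 14·71.6/144 = 6.9611 → s = 24.9611

24.9611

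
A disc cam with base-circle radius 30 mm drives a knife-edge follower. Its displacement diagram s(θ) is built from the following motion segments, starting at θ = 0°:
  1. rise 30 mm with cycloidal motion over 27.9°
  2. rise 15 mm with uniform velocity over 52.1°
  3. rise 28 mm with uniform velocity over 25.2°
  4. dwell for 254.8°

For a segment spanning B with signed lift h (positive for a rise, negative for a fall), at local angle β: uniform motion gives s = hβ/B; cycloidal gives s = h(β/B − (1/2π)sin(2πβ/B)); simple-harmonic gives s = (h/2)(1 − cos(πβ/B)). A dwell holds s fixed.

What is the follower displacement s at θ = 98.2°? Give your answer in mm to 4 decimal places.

seg 1 [0°–27.9°] cycloidal, h=30: full span → s += 30 → s = 30.0000
seg 2 [27.9°–80°] uniform, h=15: full span → s += 15 → s = 45.0000
seg 3 [80°–105.2°] uniform, h=28: θ=98.2° here. β=18.2, B=25.2. 28·18.2/25.2 = 20.2222 → s = 65.2222

65.2222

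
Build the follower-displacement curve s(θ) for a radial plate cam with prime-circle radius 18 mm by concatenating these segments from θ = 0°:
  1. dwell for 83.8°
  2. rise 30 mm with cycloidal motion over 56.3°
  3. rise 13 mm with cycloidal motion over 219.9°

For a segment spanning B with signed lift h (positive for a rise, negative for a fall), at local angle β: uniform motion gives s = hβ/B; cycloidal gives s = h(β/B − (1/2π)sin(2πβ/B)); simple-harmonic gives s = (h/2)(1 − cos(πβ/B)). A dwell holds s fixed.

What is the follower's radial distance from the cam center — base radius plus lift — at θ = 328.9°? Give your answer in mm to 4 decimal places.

seg 1 [0°–83.8°] dwell: s stays 0.0000
seg 2 [83.8°–140.1°] cycloidal, h=30: full span → s += 30 → s = 30.0000
seg 3 [140.1°–360°] cycloidal, h=13: θ=328.9° here. β=188.8, B=219.9. 13·(0.8586 − sin(2π·0.8586)/(2π)) = 12.7674 → s = 42.7674
radial distance = base radius + s = 18 + 42.7674 = 60.7674

60.7674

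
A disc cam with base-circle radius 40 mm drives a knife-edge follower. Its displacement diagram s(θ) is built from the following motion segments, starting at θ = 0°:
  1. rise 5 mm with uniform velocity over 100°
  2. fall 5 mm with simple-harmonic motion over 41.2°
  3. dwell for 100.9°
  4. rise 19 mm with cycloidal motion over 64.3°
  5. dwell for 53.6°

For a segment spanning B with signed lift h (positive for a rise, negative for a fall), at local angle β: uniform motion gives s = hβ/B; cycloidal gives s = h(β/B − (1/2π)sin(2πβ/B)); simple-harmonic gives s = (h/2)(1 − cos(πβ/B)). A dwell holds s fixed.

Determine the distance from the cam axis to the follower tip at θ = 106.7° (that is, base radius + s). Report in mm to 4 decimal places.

seg 1 [0°–100°] uniform, h=5: full span → s += 5 → s = 5.0000
seg 2 [100°–141.2°] simple-harmonic, h=-5: θ=106.7° here. β=6.7, B=41.2. -5/2·(1 − cos(π·0.1626)) = -0.3192 → s = 4.6808
radial distance = base radius + s = 40 + 4.6808 = 44.6808

44.6808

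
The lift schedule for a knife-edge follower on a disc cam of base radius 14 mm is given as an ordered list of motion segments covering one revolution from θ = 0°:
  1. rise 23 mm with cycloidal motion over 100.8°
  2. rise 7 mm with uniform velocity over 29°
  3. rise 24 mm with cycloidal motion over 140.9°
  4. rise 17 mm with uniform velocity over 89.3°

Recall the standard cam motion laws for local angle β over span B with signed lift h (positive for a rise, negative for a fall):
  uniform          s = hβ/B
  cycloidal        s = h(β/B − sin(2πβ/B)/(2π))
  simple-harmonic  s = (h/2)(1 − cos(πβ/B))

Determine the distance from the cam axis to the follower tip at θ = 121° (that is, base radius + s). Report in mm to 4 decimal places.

seg 1 [0°–100.8°] cycloidal, h=23: full span → s += 23 → s = 23.0000
seg 2 [100.8°–129.8°] uniform, h=7: θ=121° here. β=20.2, B=29. 7·20.2/29 = 4.8759 → s = 27.8759
radial distance = base radius + s = 14 + 27.8759 = 41.8759

41.8759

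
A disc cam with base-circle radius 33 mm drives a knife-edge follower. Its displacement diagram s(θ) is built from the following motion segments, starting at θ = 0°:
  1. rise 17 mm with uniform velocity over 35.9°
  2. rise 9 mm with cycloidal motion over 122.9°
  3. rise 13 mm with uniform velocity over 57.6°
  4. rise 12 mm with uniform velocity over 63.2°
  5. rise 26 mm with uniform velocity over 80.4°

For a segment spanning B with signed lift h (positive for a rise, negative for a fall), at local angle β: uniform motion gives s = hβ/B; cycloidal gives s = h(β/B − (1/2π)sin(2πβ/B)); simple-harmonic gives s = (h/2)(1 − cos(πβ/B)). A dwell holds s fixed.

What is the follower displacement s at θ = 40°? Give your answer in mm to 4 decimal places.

seg 1 [0°–35.9°] uniform, h=17: full span → s += 17 → s = 17.0000
seg 2 [35.9°–158.8°] cycloidal, h=9: θ=40° here. β=4.1, B=122.9. 9·(0.0334 − sin(2π·0.0334)/(2π)) = 0.0022 → s = 17.0022

17.0022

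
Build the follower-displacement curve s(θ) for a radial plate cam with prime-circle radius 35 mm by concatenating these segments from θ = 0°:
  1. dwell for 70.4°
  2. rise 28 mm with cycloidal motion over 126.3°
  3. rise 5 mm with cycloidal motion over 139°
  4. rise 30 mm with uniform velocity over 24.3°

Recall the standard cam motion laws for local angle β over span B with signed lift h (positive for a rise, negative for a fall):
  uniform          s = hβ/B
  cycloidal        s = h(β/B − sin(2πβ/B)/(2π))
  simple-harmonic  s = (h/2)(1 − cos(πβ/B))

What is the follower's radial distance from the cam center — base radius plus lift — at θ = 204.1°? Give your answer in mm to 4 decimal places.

seg 1 [0°–70.4°] dwell: s stays 0.0000
seg 2 [70.4°–196.7°] cycloidal, h=28: full span → s += 28 → s = 28.0000
seg 3 [196.7°–335.7°] cycloidal, h=5: θ=204.1° here. β=7.4, B=139. 5·(0.0532 − sin(2π·0.0532)/(2π)) = 0.0049 → s = 28.0049
radial distance = base radius + s = 35 + 28.0049 = 63.0049

63.0049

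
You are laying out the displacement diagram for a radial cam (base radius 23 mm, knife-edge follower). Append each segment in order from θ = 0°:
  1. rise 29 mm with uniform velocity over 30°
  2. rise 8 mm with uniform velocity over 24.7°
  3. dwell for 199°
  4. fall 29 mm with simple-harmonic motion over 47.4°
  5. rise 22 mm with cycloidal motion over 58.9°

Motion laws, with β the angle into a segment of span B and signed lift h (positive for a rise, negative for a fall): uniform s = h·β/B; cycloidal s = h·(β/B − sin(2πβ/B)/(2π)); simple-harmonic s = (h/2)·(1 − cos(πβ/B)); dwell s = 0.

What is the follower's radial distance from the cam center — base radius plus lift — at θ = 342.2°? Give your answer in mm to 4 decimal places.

seg 1 [0°–30°] uniform, h=29: full span → s += 29 → s = 29.0000
seg 2 [30°–54.7°] uniform, h=8: full span → s += 8 → s = 37.0000
seg 3 [54.7°–253.7°] dwell: s stays 37.0000
seg 4 [253.7°–301.1°] simple-harmonic, h=-29: full span → s += -29 → s = 8.0000
seg 5 [301.1°–360°] cycloidal, h=22: θ=342.2° here. β=41.1, B=58.9. 22·(0.6978 − sin(2π·0.6978)/(2π)) = 18.6662 → s = 26.6662
radial distance = base radius + s = 23 + 26.6662 = 49.6662

49.6662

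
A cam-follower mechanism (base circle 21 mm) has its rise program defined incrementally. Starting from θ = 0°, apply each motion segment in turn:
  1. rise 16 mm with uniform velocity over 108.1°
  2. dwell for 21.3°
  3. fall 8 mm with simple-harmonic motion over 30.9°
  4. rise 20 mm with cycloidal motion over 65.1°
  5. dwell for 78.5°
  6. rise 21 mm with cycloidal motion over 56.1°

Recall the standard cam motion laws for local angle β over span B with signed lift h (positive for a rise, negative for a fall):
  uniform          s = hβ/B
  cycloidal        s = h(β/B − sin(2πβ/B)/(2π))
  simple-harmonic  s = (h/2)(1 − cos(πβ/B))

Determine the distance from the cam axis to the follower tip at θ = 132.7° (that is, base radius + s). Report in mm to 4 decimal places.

seg 1 [0°–108.1°] uniform, h=16: full span → s += 16 → s = 16.0000
seg 2 [108.1°–129.4°] dwell: s stays 16.0000
seg 3 [129.4°–160.3°] simple-harmonic, h=-8: θ=132.7° here. β=3.3, B=30.9. -8/2·(1 − cos(π·0.1068)) = -0.2230 → s = 15.7770
radial distance = base radius + s = 21 + 15.7770 = 36.7770

36.7770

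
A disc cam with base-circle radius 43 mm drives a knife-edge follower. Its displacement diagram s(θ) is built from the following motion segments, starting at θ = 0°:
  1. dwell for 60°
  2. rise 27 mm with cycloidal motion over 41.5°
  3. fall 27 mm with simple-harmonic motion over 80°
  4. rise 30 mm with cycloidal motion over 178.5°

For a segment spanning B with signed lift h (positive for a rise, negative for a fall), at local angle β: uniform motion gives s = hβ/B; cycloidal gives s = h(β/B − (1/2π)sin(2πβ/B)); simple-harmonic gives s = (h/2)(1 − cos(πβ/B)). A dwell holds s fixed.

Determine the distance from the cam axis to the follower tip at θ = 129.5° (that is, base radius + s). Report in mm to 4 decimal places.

seg 1 [0°–60°] dwell: s stays 0.0000
seg 2 [60°–101.5°] cycloidal, h=27: full span → s += 27 → s = 27.0000
seg 3 [101.5°–181.5°] simple-harmonic, h=-27: θ=129.5° here. β=28, B=80. -27/2·(1 − cos(π·0.3500)) = -7.3711 → s = 19.6289
radial distance = base radius + s = 43 + 19.6289 = 62.6289

62.6289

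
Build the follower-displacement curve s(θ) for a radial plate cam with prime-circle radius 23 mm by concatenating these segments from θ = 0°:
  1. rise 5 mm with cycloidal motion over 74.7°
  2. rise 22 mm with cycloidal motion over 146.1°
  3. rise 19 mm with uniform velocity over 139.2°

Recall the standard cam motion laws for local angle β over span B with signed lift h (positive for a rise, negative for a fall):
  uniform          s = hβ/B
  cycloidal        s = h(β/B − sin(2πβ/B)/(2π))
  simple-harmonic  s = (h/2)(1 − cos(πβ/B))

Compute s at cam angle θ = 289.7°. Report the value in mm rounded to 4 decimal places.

seg 1 [0°–74.7°] cycloidal, h=5: full span → s += 5 → s = 5.0000
seg 2 [74.7°–220.8°] cycloidal, h=22: full span → s += 22 → s = 27.0000
seg 3 [220.8°–360°] uniform, h=19: θ=289.7° here. β=68.9, B=139.2. 19·68.9/139.2 = 9.4045 → s = 36.4045

36.4045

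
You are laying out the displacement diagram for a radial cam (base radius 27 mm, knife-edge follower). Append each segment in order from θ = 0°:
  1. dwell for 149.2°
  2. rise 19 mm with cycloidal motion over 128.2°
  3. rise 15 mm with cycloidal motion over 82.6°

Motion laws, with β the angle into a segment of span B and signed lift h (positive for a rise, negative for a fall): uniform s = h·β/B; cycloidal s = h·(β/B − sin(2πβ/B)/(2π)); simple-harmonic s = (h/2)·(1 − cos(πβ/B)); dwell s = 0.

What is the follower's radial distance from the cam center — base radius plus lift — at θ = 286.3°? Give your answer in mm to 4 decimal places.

seg 1 [0°–149.2°] dwell: s stays 0.0000
seg 2 [149.2°–277.4°] cycloidal, h=19: full span → s += 19 → s = 19.0000
seg 3 [277.4°–360°] cycloidal, h=15: θ=286.3° here. β=8.9, B=82.6. 15·(0.1077 − sin(2π·0.1077)/(2π)) = 0.1207 → s = 19.1207
radial distance = base radius + s = 27 + 19.1207 = 46.1207

46.1207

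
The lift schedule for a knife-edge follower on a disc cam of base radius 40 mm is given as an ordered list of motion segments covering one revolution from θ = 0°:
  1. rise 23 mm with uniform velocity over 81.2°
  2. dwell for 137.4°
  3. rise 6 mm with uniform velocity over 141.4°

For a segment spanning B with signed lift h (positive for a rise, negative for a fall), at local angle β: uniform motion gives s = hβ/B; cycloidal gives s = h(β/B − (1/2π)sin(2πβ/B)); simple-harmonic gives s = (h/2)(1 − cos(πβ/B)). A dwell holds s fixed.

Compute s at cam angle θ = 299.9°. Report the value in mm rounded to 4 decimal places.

seg 1 [0°–81.2°] uniform, h=23: full span → s += 23 → s = 23.0000
seg 2 [81.2°–218.6°] dwell: s stays 23.0000
seg 3 [218.6°–360°] uniform, h=6: θ=299.9° here. β=81.3, B=141.4. 6·81.3/141.4 = 3.4498 → s = 26.4498

26.4498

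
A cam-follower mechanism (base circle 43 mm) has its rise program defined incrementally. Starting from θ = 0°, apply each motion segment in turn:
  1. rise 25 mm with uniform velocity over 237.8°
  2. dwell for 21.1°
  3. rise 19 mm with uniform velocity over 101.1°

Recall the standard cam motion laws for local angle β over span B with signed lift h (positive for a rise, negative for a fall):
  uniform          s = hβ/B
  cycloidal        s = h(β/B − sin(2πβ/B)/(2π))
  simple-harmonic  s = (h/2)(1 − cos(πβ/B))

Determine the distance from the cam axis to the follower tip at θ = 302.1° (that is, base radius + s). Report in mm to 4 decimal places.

seg 1 [0°–237.8°] uniform, h=25: full span → s += 25 → s = 25.0000
seg 2 [237.8°–258.9°] dwell: s stays 25.0000
seg 3 [258.9°–360°] uniform, h=19: θ=302.1° here. β=43.2, B=101.1. 19·43.2/101.1 = 8.1187 → s = 33.1187
radial distance = base radius + s = 43 + 33.1187 = 76.1187

76.1187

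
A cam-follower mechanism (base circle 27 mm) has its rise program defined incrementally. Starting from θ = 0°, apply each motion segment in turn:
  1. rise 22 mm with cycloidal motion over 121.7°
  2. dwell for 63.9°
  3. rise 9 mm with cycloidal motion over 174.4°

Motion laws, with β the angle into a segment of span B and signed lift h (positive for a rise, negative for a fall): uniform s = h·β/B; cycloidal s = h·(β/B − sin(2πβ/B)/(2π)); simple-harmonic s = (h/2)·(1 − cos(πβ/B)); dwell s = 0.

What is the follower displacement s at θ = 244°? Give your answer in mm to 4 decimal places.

seg 1 [0°–121.7°] cycloidal, h=22: full span → s += 22 → s = 22.0000
seg 2 [121.7°–185.6°] dwell: s stays 22.0000
seg 3 [185.6°–360°] cycloidal, h=9: θ=244° here. β=58.4, B=174.4. 9·(0.3349 − sin(2π·0.3349)/(2π)) = 1.7802 → s = 23.7802

23.7802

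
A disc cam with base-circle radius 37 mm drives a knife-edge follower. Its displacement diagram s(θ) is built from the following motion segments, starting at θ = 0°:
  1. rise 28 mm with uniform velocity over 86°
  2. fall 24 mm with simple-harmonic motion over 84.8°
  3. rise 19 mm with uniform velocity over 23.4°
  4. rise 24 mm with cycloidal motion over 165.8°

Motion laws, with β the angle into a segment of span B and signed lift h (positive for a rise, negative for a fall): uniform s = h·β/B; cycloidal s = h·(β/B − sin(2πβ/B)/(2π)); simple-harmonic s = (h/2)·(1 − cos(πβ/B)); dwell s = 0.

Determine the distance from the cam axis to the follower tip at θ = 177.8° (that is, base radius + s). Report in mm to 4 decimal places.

seg 1 [0°–86°] uniform, h=28: full span → s += 28 → s = 28.0000
seg 2 [86°–170.8°] simple-harmonic, h=-24: full span → s += -24 → s = 4.0000
seg 3 [170.8°–194.2°] uniform, h=19: θ=177.8° here. β=7, B=23.4. 19·7/23.4 = 5.6838 → s = 9.6838
radial distance = base radius + s = 37 + 9.6838 = 46.6838

46.6838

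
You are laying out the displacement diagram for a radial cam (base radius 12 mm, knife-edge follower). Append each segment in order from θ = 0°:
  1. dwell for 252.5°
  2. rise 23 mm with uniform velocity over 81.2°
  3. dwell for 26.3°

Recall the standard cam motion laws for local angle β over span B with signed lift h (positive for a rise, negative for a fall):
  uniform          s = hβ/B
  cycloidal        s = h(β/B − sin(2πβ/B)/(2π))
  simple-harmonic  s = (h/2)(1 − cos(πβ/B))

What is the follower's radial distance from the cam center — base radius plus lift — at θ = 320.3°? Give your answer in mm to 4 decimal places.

seg 1 [0°–252.5°] dwell: s stays 0.0000
seg 2 [252.5°–333.7°] uniform, h=23: θ=320.3° here. β=67.8, B=81.2. 23·67.8/81.2 = 19.2044 → s = 19.2044
radial distance = base radius + s = 12 + 19.2044 = 31.2044

31.2044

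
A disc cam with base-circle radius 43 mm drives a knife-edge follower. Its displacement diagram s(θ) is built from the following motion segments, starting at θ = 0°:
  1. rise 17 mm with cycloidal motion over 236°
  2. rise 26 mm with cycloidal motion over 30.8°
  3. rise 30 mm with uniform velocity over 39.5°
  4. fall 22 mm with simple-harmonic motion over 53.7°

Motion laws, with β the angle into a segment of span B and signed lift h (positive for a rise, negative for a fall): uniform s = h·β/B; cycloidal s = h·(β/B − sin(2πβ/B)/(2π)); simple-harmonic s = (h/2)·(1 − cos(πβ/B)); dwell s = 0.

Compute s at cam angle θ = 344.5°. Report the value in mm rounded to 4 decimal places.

seg 1 [0°–236°] cycloidal, h=17: full span → s += 17 → s = 17.0000
seg 2 [236°–266.8°] cycloidal, h=26: full span → s += 26 → s = 43.0000
seg 3 [266.8°–306.3°] uniform, h=30: full span → s += 30 → s = 73.0000
seg 4 [306.3°–360°] simple-harmonic, h=-22: θ=344.5° here. β=38.2, B=53.7. -22/2·(1 − cos(π·0.7114)) = -17.7790 → s = 55.2210

55.2210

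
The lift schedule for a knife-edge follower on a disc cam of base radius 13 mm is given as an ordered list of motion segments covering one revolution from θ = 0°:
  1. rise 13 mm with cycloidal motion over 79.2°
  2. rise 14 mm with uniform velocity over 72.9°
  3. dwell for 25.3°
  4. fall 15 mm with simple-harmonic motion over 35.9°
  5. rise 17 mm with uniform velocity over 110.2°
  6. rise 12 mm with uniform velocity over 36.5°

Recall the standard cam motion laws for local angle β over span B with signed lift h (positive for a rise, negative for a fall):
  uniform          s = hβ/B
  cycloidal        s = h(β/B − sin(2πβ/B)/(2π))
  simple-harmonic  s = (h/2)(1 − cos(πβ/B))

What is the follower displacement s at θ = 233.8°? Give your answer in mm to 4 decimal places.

seg 1 [0°–79.2°] cycloidal, h=13: full span → s += 13 → s = 13.0000
seg 2 [79.2°–152.1°] uniform, h=14: full span → s += 14 → s = 27.0000
seg 3 [152.1°–177.4°] dwell: s stays 27.0000
seg 4 [177.4°–213.3°] simple-harmonic, h=-15: full span → s += -15 → s = 12.0000
seg 5 [213.3°–323.5°] uniform, h=17: θ=233.8° here. β=20.5, B=110.2. 17·20.5/110.2 = 3.1624 → s = 15.1624

15.1624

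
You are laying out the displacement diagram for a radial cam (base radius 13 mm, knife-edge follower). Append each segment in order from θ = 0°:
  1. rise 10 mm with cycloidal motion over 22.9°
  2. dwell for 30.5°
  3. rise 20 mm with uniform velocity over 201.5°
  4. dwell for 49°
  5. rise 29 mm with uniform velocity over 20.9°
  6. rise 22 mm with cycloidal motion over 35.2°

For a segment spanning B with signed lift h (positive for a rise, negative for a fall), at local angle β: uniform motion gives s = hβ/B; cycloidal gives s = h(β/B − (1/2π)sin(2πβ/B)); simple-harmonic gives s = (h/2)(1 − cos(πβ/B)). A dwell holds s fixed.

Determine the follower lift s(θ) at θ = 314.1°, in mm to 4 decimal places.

seg 1 [0°–22.9°] cycloidal, h=10: full span → s += 10 → s = 10.0000
seg 2 [22.9°–53.4°] dwell: s stays 10.0000
seg 3 [53.4°–254.9°] uniform, h=20: full span → s += 20 → s = 30.0000
seg 4 [254.9°–303.9°] dwell: s stays 30.0000
seg 5 [303.9°–324.8°] uniform, h=29: θ=314.1° here. β=10.2, B=20.9. 29·10.2/20.9 = 14.1531 → s = 44.1531

44.1531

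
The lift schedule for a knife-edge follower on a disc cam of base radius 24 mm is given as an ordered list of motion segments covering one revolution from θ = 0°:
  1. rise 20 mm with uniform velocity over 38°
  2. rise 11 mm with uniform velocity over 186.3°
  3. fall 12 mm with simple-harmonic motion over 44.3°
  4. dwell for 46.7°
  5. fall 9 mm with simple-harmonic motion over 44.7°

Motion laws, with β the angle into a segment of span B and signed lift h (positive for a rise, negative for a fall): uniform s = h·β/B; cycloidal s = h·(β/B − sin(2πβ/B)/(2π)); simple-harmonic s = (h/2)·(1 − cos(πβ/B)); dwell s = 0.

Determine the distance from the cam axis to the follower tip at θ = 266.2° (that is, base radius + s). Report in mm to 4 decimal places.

seg 1 [0°–38°] uniform, h=20: full span → s += 20 → s = 20.0000
seg 2 [38°–224.3°] uniform, h=11: full span → s += 11 → s = 31.0000
seg 3 [224.3°–268.6°] simple-harmonic, h=-12: θ=266.2° here. β=41.9, B=44.3. -12/2·(1 − cos(π·0.9458)) = -11.9133 → s = 19.0867
radial distance = base radius + s = 24 + 19.0867 = 43.0867

43.0867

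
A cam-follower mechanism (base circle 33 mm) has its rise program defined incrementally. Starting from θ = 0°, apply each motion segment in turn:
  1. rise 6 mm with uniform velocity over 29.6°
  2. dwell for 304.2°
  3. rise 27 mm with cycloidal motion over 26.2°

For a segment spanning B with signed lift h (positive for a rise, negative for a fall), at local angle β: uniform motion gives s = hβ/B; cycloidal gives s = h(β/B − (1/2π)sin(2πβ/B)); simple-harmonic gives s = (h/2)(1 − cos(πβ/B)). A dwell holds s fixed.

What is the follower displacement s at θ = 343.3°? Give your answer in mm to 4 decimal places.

seg 1 [0°–29.6°] uniform, h=6: full span → s += 6 → s = 6.0000
seg 2 [29.6°–333.8°] dwell: s stays 6.0000
seg 3 [333.8°–360°] cycloidal, h=27: θ=343.3° here. β=9.5, B=26.2. 27·(0.3626 − sin(2π·0.3626)/(2π)) = 6.5241 → s = 12.5241

12.5241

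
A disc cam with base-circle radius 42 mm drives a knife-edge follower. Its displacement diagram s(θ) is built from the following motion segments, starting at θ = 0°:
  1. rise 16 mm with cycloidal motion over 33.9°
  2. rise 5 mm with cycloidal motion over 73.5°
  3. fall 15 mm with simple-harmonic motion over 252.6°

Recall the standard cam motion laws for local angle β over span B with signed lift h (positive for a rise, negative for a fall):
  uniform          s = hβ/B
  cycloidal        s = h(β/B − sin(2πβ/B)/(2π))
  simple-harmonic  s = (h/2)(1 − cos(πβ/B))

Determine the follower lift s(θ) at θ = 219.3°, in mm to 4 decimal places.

seg 1 [0°–33.9°] cycloidal, h=16: full span → s += 16 → s = 16.0000
seg 2 [33.9°–107.4°] cycloidal, h=5: full span → s += 5 → s = 21.0000
seg 3 [107.4°–360°] simple-harmonic, h=-15: θ=219.3° here. β=111.9, B=252.6. -15/2·(1 − cos(π·0.4430)) = -6.1640 → s = 14.8360

14.8360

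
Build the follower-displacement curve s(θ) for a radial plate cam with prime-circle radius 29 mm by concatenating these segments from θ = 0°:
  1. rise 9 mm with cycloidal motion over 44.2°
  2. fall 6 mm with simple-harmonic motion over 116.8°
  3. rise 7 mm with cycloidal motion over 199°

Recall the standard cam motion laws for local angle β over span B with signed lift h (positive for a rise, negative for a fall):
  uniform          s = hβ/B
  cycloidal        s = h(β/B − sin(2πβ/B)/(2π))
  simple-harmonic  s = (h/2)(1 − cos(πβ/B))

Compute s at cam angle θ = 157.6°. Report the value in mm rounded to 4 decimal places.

seg 1 [0°–44.2°] cycloidal, h=9: full span → s += 9 → s = 9.0000
seg 2 [44.2°–161°] simple-harmonic, h=-6: θ=157.6° here. β=113.4, B=116.8. -6/2·(1 − cos(π·0.9709)) = -5.9875 → s = 3.0125

3.0125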